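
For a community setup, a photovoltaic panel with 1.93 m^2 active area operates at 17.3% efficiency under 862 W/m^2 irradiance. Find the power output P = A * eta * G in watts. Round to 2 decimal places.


Use the solar power formula P = A * eta * G.
Given: A = 1.93 m^2, eta = 0.173, G = 862 W/m^2
P = 1.93 * 0.173 * 862
P = 287.81 W

287.81


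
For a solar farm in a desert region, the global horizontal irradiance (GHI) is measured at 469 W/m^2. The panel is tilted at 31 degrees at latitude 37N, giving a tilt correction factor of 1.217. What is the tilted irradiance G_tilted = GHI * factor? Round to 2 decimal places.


Identify the given values:
  GHI = 469 W/m^2, tilt correction factor = 1.217
Apply the formula G_tilted = GHI * factor:
  G_tilted = 469 * 1.217
  G_tilted = 570.77 W/m^2

570.77


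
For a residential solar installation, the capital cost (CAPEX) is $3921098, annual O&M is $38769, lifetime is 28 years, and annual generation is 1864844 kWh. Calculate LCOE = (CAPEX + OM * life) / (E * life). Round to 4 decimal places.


Total cost = CAPEX + OM * lifetime = 3921098 + 38769 * 28 = 3921098 + 1085532 = 5006630
Total generation = annual * lifetime = 1864844 * 28 = 52215632 kWh
LCOE = 5006630 / 52215632
LCOE = 0.0959 $/kWh

0.0959


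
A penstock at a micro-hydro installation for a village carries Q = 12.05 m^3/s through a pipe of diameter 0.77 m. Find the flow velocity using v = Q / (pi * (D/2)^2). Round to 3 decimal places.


Compute pipe cross-sectional area:
  A = pi * (D/2)^2 = pi * (0.77/2)^2 = 0.4657 m^2
Calculate velocity:
  v = Q / A = 12.05 / 0.4657
  v = 25.877 m/s

25.877


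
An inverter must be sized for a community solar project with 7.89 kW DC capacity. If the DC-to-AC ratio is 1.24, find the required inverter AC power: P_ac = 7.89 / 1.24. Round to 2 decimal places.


The inverter AC capacity is determined by the DC/AC ratio.
Given: P_dc = 7.89 kW, DC/AC ratio = 1.24
P_ac = P_dc / ratio = 7.89 / 1.24
P_ac = 6.36 kW

6.36


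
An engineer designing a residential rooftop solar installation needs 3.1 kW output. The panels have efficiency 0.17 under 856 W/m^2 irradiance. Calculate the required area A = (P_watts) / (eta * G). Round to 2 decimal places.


Convert target power to watts: P = 3.1 * 1000 = 3100.0 W
Compute denominator: eta * G = 0.17 * 856 = 145.52
Required area A = P / (eta * G) = 3100.0 / 145.52
A = 21.30 m^2

21.30


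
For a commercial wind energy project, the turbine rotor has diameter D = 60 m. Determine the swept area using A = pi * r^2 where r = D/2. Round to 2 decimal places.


Compute the rotor radius:
  r = D / 2 = 60 / 2 = 30.0 m
Calculate swept area:
  A = pi * r^2 = pi * 30.0^2
  A = 2827.43 m^2

2827.43


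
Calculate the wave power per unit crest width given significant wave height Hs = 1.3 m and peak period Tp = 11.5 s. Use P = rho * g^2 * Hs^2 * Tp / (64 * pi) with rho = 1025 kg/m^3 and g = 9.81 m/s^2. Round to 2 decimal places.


Apply wave power formula:
  g^2 = 9.81^2 = 96.2361
  Hs^2 = 1.3^2 = 1.69
  Numerator = rho * g^2 * Hs^2 * Tp = 1025 * 96.2361 * 1.69 * 11.5 = 1917107.32
  Denominator = 64 * pi = 201.0619
  P = 1917107.32 / 201.0619 = 9534.91 W/m

9534.91


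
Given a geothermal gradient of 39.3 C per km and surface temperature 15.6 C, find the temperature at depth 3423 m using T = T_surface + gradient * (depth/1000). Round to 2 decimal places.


Convert depth to km: 3423 / 1000 = 3.423 km
Temperature increase = gradient * depth_km = 39.3 * 3.423 = 134.52 C
Temperature at depth = T_surface + delta_T = 15.6 + 134.52
T = 150.12 C

150.12


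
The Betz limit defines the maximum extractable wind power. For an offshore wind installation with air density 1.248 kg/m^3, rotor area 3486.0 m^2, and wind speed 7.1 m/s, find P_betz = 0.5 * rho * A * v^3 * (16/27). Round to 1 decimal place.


The Betz coefficient Cp_max = 16/27 = 0.5926
v^3 = 7.1^3 = 357.911
P_betz = 0.5 * rho * A * v^3 * Cp_max
P_betz = 0.5 * 1.248 * 3486.0 * 357.911 * 0.5926
P_betz = 461363.5 W

461363.5


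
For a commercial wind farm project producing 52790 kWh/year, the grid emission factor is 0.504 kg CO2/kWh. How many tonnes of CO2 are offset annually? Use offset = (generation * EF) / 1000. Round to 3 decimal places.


CO2 offset in kg = generation * emission_factor
CO2 offset = 52790 * 0.504 = 26606.16 kg
Convert to tonnes:
  CO2 offset = 26606.16 / 1000 = 26.606 tonnes

26.606


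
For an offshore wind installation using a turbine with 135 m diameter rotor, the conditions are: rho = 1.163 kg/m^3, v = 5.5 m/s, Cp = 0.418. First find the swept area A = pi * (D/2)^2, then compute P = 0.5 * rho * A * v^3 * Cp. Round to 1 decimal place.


Step 1 -- Compute swept area:
  A = pi * (D/2)^2 = pi * (135/2)^2 = 14313.88 m^2
Step 2 -- Apply wind power equation:
  P = 0.5 * rho * A * v^3 * Cp
  v^3 = 5.5^3 = 166.375
  P = 0.5 * 1.163 * 14313.88 * 166.375 * 0.418
  P = 578857.3 W

578857.3


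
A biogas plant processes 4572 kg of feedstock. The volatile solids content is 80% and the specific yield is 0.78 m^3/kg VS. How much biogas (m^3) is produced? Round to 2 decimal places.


Compute volatile solids:
  VS = mass * VS_fraction = 4572 * 0.8 = 3657.6 kg
Calculate biogas volume:
  Biogas = VS * specific_yield = 3657.6 * 0.78
  Biogas = 2852.93 m^3

2852.93


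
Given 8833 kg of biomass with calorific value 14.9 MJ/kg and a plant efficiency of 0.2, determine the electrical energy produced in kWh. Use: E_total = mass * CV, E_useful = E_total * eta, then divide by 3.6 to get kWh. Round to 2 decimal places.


Total energy = mass * CV = 8833 * 14.9 = 131611.7 MJ
Useful energy = total * eta = 131611.7 * 0.2 = 26322.34 MJ
Convert to kWh: 26322.34 / 3.6
Useful energy = 7311.76 kWh

7311.76


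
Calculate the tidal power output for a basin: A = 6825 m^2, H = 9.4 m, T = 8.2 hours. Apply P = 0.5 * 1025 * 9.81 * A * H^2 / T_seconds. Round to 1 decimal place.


Convert period to seconds: T = 8.2 * 3600 = 29520.0 s
H^2 = 9.4^2 = 88.36
P = 0.5 * rho * g * A * H^2 / T
P = 0.5 * 1025 * 9.81 * 6825 * 88.36 / 29520.0
P = 102708.1 W

102708.1


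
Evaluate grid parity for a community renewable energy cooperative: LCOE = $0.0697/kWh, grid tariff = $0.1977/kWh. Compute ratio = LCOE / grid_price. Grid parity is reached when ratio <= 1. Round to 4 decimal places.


Compare LCOE to grid price:
  LCOE = $0.0697/kWh, Grid price = $0.1977/kWh
  Ratio = LCOE / grid_price = 0.0697 / 0.1977 = 0.3526
  Grid parity achieved (ratio <= 1)? yes

0.3526


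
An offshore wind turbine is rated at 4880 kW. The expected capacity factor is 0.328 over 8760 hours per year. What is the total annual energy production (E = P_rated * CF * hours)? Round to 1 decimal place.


Annual energy = rated_kW * capacity_factor * hours_per_year
Given: P_rated = 4880 kW, CF = 0.328, hours = 8760
E = 4880 * 0.328 * 8760
E = 14021606.4 kWh

14021606.4


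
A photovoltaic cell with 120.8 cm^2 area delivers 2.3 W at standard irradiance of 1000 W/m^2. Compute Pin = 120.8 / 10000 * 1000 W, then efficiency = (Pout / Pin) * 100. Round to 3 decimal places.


First compute the input power:
  Pin = area_cm2 / 10000 * G = 120.8 / 10000 * 1000 = 12.08 W
Then compute efficiency:
  Efficiency = (Pout / Pin) * 100 = (2.3 / 12.08) * 100
  Efficiency = 19.040%

19.040


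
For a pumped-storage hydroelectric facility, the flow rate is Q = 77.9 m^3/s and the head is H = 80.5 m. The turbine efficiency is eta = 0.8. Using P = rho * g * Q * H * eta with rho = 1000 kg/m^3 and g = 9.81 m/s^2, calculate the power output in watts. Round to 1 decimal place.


Apply the hydropower formula P = rho * g * Q * H * eta
rho * g = 1000 * 9.81 = 9810.0
P = 9810.0 * 77.9 * 80.5 * 0.8
P = 49214415.6 W

49214415.6


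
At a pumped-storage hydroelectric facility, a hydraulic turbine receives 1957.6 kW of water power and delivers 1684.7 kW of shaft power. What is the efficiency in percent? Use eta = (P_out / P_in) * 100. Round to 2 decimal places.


Turbine efficiency = (output power / input power) * 100
eta = (1684.7 / 1957.6) * 100
eta = 86.06%

86.06


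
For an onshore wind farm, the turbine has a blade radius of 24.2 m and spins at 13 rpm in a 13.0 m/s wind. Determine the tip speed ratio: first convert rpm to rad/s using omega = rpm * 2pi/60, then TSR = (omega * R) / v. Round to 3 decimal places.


Convert rotational speed to rad/s:
  omega = 13 * 2 * pi / 60 = 1.3614 rad/s
Compute tip speed:
  v_tip = omega * R = 1.3614 * 24.2 = 32.945 m/s
Tip speed ratio:
  TSR = v_tip / v_wind = 32.945 / 13.0 = 2.534

2.534


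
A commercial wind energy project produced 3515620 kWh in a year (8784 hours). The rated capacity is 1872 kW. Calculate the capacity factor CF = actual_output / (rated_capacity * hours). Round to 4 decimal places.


Capacity factor = actual output / maximum possible output
Maximum possible = rated * hours = 1872 * 8784 = 16443648 kWh
CF = 3515620 / 16443648
CF = 0.2138

0.2138


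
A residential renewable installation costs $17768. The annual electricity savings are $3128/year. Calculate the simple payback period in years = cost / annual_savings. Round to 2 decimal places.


Simple payback period = initial cost / annual savings
Payback = 17768 / 3128
Payback = 5.68 years

5.68


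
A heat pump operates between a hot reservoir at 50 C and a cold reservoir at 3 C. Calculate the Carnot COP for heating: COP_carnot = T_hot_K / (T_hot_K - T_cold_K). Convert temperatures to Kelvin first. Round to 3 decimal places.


Convert to Kelvin:
  T_hot = 50 + 273.15 = 323.15 K
  T_cold = 3 + 273.15 = 276.15 K
Apply Carnot COP formula:
  COP = T_hot_K / (T_hot_K - T_cold_K) = 323.15 / 47.0
  COP = 6.876

6.876


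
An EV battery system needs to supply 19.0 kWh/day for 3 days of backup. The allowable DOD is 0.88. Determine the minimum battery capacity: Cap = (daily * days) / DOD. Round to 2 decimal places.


Total energy needed = daily * days = 19.0 * 3 = 57.0 kWh
Account for depth of discharge:
  Cap = total_energy / DOD = 57.0 / 0.88
  Cap = 64.77 kWh

64.77


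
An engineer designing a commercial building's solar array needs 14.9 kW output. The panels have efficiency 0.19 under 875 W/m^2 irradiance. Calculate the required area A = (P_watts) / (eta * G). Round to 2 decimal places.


Convert target power to watts: P = 14.9 * 1000 = 14900.0 W
Compute denominator: eta * G = 0.19 * 875 = 166.25
Required area A = P / (eta * G) = 14900.0 / 166.25
A = 89.62 m^2

89.62


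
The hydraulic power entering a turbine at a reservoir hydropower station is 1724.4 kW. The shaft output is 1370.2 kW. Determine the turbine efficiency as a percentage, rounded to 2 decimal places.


Turbine efficiency = (output power / input power) * 100
eta = (1370.2 / 1724.4) * 100
eta = 79.46%

79.46


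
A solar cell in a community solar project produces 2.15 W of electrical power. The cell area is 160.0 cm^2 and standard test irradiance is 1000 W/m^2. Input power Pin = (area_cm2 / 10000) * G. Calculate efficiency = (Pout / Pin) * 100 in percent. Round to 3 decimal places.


First compute the input power:
  Pin = area_cm2 / 10000 * G = 160.0 / 10000 * 1000 = 16.0 W
Then compute efficiency:
  Efficiency = (Pout / Pin) * 100 = (2.15 / 16.0) * 100
  Efficiency = 13.438%

13.438


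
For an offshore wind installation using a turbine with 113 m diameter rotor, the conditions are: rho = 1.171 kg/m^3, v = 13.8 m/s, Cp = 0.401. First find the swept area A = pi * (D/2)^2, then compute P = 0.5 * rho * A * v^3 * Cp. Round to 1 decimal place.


Step 1 -- Compute swept area:
  A = pi * (D/2)^2 = pi * (113/2)^2 = 10028.75 m^2
Step 2 -- Apply wind power equation:
  P = 0.5 * rho * A * v^3 * Cp
  v^3 = 13.8^3 = 2628.072
  P = 0.5 * 1.171 * 10028.75 * 2628.072 * 0.401
  P = 6188071.2 W

6188071.2


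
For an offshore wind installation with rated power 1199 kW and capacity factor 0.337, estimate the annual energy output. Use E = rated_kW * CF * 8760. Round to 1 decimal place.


Annual energy = rated_kW * capacity_factor * hours_per_year
Given: P_rated = 1199 kW, CF = 0.337, hours = 8760
E = 1199 * 0.337 * 8760
E = 3539591.9 kWh

3539591.9


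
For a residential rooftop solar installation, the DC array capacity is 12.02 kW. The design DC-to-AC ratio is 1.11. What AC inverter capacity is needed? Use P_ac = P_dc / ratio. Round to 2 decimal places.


The inverter AC capacity is determined by the DC/AC ratio.
Given: P_dc = 12.02 kW, DC/AC ratio = 1.11
P_ac = P_dc / ratio = 12.02 / 1.11
P_ac = 10.83 kW

10.83


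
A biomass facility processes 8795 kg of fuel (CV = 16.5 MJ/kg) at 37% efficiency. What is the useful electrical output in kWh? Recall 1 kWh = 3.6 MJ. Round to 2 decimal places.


Total energy = mass * CV = 8795 * 16.5 = 145117.5 MJ
Useful energy = total * eta = 145117.5 * 0.37 = 53693.48 MJ
Convert to kWh: 53693.48 / 3.6
Useful energy = 14914.85 kWh

14914.85


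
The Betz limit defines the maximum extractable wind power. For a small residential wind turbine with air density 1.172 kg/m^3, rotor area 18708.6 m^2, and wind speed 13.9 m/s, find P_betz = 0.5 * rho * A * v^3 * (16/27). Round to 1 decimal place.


The Betz coefficient Cp_max = 16/27 = 0.5926
v^3 = 13.9^3 = 2685.619
P_betz = 0.5 * rho * A * v^3 * Cp_max
P_betz = 0.5 * 1.172 * 18708.6 * 2685.619 * 0.5926
P_betz = 17447753.8 W

17447753.8


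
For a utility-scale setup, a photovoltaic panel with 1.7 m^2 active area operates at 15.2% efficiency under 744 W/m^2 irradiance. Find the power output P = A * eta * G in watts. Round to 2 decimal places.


Use the solar power formula P = A * eta * G.
Given: A = 1.7 m^2, eta = 0.152, G = 744 W/m^2
P = 1.7 * 0.152 * 744
P = 192.25 W

192.25


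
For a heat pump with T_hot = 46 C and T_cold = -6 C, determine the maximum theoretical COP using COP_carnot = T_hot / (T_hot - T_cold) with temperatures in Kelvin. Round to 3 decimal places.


Convert to Kelvin:
  T_hot = 46 + 273.15 = 319.15 K
  T_cold = -6 + 273.15 = 267.15 K
Apply Carnot COP formula:
  COP = T_hot_K / (T_hot_K - T_cold_K) = 319.15 / 52.0
  COP = 6.138

6.138


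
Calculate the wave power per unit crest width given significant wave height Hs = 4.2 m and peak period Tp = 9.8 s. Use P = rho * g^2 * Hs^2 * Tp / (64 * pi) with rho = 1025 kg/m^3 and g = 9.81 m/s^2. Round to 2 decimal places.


Apply wave power formula:
  g^2 = 9.81^2 = 96.2361
  Hs^2 = 4.2^2 = 17.64
  Numerator = rho * g^2 * Hs^2 * Tp = 1025 * 96.2361 * 17.64 * 9.8 = 17052440.26
  Denominator = 64 * pi = 201.0619
  P = 17052440.26 / 201.0619 = 84811.88 W/m

84811.88


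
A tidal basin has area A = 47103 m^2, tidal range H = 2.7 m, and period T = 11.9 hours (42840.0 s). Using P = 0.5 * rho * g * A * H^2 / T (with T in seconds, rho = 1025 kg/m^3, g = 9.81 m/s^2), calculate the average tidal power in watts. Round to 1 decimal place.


Convert period to seconds: T = 11.9 * 3600 = 42840.0 s
H^2 = 2.7^2 = 7.29
P = 0.5 * rho * g * A * H^2 / T
P = 0.5 * 1025 * 9.81 * 47103 * 7.29 / 42840.0
P = 40298.6 W

40298.6


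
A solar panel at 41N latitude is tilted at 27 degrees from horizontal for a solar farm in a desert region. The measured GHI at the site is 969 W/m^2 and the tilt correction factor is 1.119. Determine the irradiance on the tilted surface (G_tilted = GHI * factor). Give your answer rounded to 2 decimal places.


Identify the given values:
  GHI = 969 W/m^2, tilt correction factor = 1.119
Apply the formula G_tilted = GHI * factor:
  G_tilted = 969 * 1.119
  G_tilted = 1084.31 W/m^2

1084.31


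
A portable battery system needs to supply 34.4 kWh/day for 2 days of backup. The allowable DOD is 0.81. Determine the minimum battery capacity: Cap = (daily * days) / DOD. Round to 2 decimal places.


Total energy needed = daily * days = 34.4 * 2 = 68.8 kWh
Account for depth of discharge:
  Cap = total_energy / DOD = 68.8 / 0.81
  Cap = 84.94 kWh

84.94


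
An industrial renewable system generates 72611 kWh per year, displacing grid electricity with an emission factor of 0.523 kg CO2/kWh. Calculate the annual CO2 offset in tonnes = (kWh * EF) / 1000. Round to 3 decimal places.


CO2 offset in kg = generation * emission_factor
CO2 offset = 72611 * 0.523 = 37975.55 kg
Convert to tonnes:
  CO2 offset = 37975.55 / 1000 = 37.976 tonnes

37.976


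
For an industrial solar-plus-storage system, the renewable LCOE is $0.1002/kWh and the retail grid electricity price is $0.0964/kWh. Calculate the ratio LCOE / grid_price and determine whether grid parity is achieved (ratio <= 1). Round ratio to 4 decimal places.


Compare LCOE to grid price:
  LCOE = $0.1002/kWh, Grid price = $0.0964/kWh
  Ratio = LCOE / grid_price = 0.1002 / 0.0964 = 1.0394
  Grid parity achieved (ratio <= 1)? no

1.0394


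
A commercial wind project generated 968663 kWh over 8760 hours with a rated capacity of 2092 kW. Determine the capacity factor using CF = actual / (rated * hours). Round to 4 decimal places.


Capacity factor = actual output / maximum possible output
Maximum possible = rated * hours = 2092 * 8760 = 18325920 kWh
CF = 968663 / 18325920
CF = 0.0529

0.0529


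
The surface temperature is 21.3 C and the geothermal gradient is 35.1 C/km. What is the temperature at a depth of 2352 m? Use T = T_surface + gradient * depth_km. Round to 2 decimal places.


Convert depth to km: 2352 / 1000 = 2.352 km
Temperature increase = gradient * depth_km = 35.1 * 2.352 = 82.56 C
Temperature at depth = T_surface + delta_T = 21.3 + 82.56
T = 103.86 C

103.86


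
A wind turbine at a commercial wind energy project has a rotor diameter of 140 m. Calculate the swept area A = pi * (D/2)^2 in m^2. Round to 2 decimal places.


Compute the rotor radius:
  r = D / 2 = 140 / 2 = 70.0 m
Calculate swept area:
  A = pi * r^2 = pi * 70.0^2
  A = 15393.80 m^2

15393.80


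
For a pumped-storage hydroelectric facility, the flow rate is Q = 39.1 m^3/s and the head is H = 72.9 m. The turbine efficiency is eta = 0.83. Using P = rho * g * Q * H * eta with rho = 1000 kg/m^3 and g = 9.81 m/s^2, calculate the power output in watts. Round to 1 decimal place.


Apply the hydropower formula P = rho * g * Q * H * eta
rho * g = 1000 * 9.81 = 9810.0
P = 9810.0 * 39.1 * 72.9 * 0.83
P = 23208730.5 W

23208730.5


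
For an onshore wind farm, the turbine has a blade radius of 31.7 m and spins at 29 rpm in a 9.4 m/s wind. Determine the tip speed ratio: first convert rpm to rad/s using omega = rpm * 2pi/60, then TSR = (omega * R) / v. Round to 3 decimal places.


Convert rotational speed to rad/s:
  omega = 29 * 2 * pi / 60 = 3.0369 rad/s
Compute tip speed:
  v_tip = omega * R = 3.0369 * 31.7 = 96.269 m/s
Tip speed ratio:
  TSR = v_tip / v_wind = 96.269 / 9.4 = 10.241

10.241


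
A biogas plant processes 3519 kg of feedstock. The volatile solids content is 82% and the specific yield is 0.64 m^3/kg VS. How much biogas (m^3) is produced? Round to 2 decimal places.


Compute volatile solids:
  VS = mass * VS_fraction = 3519 * 0.82 = 2885.58 kg
Calculate biogas volume:
  Biogas = VS * specific_yield = 2885.58 * 0.64
  Biogas = 1846.77 m^3

1846.77


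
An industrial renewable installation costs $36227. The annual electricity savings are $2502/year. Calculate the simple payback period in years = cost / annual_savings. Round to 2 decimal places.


Simple payback period = initial cost / annual savings
Payback = 36227 / 2502
Payback = 14.48 years

14.48


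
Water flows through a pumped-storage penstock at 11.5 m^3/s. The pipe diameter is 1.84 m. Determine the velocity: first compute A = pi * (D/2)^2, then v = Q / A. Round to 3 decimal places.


Compute pipe cross-sectional area:
  A = pi * (D/2)^2 = pi * (1.84/2)^2 = 2.659 m^2
Calculate velocity:
  v = Q / A = 11.5 / 2.659
  v = 4.325 m/s

4.325


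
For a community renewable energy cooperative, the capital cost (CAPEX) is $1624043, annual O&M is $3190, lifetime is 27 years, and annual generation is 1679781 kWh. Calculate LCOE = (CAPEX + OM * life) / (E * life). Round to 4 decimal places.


Total cost = CAPEX + OM * lifetime = 1624043 + 3190 * 27 = 1624043 + 86130 = 1710173
Total generation = annual * lifetime = 1679781 * 27 = 45354087 kWh
LCOE = 1710173 / 45354087
LCOE = 0.0377 $/kWh

0.0377


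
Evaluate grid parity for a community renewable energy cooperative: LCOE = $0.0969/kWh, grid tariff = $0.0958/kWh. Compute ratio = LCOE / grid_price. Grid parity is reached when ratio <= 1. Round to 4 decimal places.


Compare LCOE to grid price:
  LCOE = $0.0969/kWh, Grid price = $0.0958/kWh
  Ratio = LCOE / grid_price = 0.0969 / 0.0958 = 1.0115
  Grid parity achieved (ratio <= 1)? no

1.0115


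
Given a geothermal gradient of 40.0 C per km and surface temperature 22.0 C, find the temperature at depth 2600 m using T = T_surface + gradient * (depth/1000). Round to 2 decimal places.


Convert depth to km: 2600 / 1000 = 2.6 km
Temperature increase = gradient * depth_km = 40.0 * 2.6 = 104.0 C
Temperature at depth = T_surface + delta_T = 22.0 + 104.0
T = 126.00 C

126.00


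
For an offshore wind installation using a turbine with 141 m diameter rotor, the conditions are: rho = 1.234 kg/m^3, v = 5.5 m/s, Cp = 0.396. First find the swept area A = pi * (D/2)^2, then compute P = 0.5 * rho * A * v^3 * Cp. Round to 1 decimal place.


Step 1 -- Compute swept area:
  A = pi * (D/2)^2 = pi * (141/2)^2 = 15614.5 m^2
Step 2 -- Apply wind power equation:
  P = 0.5 * rho * A * v^3 * Cp
  v^3 = 5.5^3 = 166.375
  P = 0.5 * 1.234 * 15614.5 * 166.375 * 0.396
  P = 634741.0 W

634741.0


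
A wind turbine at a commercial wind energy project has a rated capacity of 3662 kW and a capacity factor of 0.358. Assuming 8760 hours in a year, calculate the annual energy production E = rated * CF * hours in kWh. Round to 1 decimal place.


Annual energy = rated_kW * capacity_factor * hours_per_year
Given: P_rated = 3662 kW, CF = 0.358, hours = 8760
E = 3662 * 0.358 * 8760
E = 11484325.0 kWh

11484325.0


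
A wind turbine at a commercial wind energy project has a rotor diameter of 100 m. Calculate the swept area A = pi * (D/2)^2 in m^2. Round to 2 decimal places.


Compute the rotor radius:
  r = D / 2 = 100 / 2 = 50.0 m
Calculate swept area:
  A = pi * r^2 = pi * 50.0^2
  A = 7853.98 m^2

7853.98


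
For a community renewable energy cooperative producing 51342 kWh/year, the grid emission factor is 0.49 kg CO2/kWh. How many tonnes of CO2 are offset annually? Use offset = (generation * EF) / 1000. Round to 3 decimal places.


CO2 offset in kg = generation * emission_factor
CO2 offset = 51342 * 0.49 = 25157.58 kg
Convert to tonnes:
  CO2 offset = 25157.58 / 1000 = 25.158 tonnes

25.158


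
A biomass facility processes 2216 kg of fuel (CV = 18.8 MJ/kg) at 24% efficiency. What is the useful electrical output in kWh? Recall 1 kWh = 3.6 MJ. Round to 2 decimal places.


Total energy = mass * CV = 2216 * 18.8 = 41660.8 MJ
Useful energy = total * eta = 41660.8 * 0.24 = 9998.59 MJ
Convert to kWh: 9998.59 / 3.6
Useful energy = 2777.39 kWh

2777.39


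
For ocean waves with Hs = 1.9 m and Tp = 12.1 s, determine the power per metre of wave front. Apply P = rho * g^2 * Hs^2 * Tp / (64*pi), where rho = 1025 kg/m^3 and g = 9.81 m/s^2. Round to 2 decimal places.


Apply wave power formula:
  g^2 = 9.81^2 = 96.2361
  Hs^2 = 1.9^2 = 3.61
  Numerator = rho * g^2 * Hs^2 * Tp = 1025 * 96.2361 * 3.61 * 12.1 = 4308781.31
  Denominator = 64 * pi = 201.0619
  P = 4308781.31 / 201.0619 = 21430.12 W/m

21430.12


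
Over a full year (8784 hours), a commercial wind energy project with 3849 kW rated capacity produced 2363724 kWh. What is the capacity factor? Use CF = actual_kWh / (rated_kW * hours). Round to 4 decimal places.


Capacity factor = actual output / maximum possible output
Maximum possible = rated * hours = 3849 * 8784 = 33809616 kWh
CF = 2363724 / 33809616
CF = 0.0699

0.0699


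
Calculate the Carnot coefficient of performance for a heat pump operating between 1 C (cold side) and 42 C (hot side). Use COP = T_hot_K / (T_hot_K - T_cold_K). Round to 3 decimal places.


Convert to Kelvin:
  T_hot = 42 + 273.15 = 315.15 K
  T_cold = 1 + 273.15 = 274.15 K
Apply Carnot COP formula:
  COP = T_hot_K / (T_hot_K - T_cold_K) = 315.15 / 41.0
  COP = 7.687

7.687


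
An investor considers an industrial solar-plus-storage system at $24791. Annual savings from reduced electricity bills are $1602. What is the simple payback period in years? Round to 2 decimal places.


Simple payback period = initial cost / annual savings
Payback = 24791 / 1602
Payback = 15.48 years

15.48


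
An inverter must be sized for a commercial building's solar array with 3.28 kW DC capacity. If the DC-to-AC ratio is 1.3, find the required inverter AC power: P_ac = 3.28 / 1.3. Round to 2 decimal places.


The inverter AC capacity is determined by the DC/AC ratio.
Given: P_dc = 3.28 kW, DC/AC ratio = 1.3
P_ac = P_dc / ratio = 3.28 / 1.3
P_ac = 2.52 kW

2.52


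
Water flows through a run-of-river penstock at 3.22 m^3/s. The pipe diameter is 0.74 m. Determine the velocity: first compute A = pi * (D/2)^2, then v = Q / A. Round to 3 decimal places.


Compute pipe cross-sectional area:
  A = pi * (D/2)^2 = pi * (0.74/2)^2 = 0.4301 m^2
Calculate velocity:
  v = Q / A = 3.22 / 0.4301
  v = 7.487 m/s

7.487


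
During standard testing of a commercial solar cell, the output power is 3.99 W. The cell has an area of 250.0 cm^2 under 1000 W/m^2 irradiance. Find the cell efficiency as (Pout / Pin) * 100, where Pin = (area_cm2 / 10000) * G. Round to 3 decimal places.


First compute the input power:
  Pin = area_cm2 / 10000 * G = 250.0 / 10000 * 1000 = 25.0 W
Then compute efficiency:
  Efficiency = (Pout / Pin) * 100 = (3.99 / 25.0) * 100
  Efficiency = 15.960%

15.960


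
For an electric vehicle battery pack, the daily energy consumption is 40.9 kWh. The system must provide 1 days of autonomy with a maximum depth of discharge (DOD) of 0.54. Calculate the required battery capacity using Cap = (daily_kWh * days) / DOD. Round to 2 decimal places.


Total energy needed = daily * days = 40.9 * 1 = 40.9 kWh
Account for depth of discharge:
  Cap = total_energy / DOD = 40.9 / 0.54
  Cap = 75.74 kWh

75.74


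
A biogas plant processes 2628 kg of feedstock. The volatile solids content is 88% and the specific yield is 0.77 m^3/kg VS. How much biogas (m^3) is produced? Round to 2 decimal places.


Compute volatile solids:
  VS = mass * VS_fraction = 2628 * 0.88 = 2312.64 kg
Calculate biogas volume:
  Biogas = VS * specific_yield = 2312.64 * 0.77
  Biogas = 1780.73 m^3

1780.73


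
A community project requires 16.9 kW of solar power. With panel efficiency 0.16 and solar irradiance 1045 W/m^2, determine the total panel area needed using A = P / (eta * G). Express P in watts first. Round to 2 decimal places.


Convert target power to watts: P = 16.9 * 1000 = 16900.0 W
Compute denominator: eta * G = 0.16 * 1045 = 167.2
Required area A = P / (eta * G) = 16900.0 / 167.2
A = 101.08 m^2

101.08


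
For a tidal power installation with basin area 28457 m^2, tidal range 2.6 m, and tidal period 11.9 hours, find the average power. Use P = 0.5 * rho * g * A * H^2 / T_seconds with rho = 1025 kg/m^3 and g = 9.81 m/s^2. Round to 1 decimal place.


Convert period to seconds: T = 11.9 * 3600 = 42840.0 s
H^2 = 2.6^2 = 6.76
P = 0.5 * rho * g * A * H^2 / T
P = 0.5 * 1025 * 9.81 * 28457 * 6.76 / 42840.0
P = 22576.1 W

22576.1


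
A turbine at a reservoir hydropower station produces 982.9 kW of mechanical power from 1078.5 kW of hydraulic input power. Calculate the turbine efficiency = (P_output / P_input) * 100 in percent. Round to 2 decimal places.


Turbine efficiency = (output power / input power) * 100
eta = (982.9 / 1078.5) * 100
eta = 91.14%

91.14


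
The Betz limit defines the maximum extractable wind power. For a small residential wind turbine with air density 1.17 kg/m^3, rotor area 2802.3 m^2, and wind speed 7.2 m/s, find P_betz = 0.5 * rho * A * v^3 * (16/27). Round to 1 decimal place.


The Betz coefficient Cp_max = 16/27 = 0.5926
v^3 = 7.2^3 = 373.248
P_betz = 0.5 * rho * A * v^3 * Cp_max
P_betz = 0.5 * 1.17 * 2802.3 * 373.248 * 0.5926
P_betz = 362597.0 W

362597.0


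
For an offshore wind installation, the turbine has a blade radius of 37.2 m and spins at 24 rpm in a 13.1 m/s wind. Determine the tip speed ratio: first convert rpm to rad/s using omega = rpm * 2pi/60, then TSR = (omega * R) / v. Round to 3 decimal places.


Convert rotational speed to rad/s:
  omega = 24 * 2 * pi / 60 = 2.5133 rad/s
Compute tip speed:
  v_tip = omega * R = 2.5133 * 37.2 = 93.494 m/s
Tip speed ratio:
  TSR = v_tip / v_wind = 93.494 / 13.1 = 7.137

7.137


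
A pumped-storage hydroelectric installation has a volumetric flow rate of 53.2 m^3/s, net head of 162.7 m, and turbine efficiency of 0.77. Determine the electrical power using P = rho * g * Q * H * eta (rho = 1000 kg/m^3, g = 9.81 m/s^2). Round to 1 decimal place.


Apply the hydropower formula P = rho * g * Q * H * eta
rho * g = 1000 * 9.81 = 9810.0
P = 9810.0 * 53.2 * 162.7 * 0.77
P = 65382107.9 W

65382107.9


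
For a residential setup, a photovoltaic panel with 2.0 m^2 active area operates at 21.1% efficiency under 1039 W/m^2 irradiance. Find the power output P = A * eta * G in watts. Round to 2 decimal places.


Use the solar power formula P = A * eta * G.
Given: A = 2.0 m^2, eta = 0.211, G = 1039 W/m^2
P = 2.0 * 0.211 * 1039
P = 438.46 W

438.46


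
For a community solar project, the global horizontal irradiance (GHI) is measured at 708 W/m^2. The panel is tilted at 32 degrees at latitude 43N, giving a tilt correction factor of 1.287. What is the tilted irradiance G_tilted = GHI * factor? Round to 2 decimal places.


Identify the given values:
  GHI = 708 W/m^2, tilt correction factor = 1.287
Apply the formula G_tilted = GHI * factor:
  G_tilted = 708 * 1.287
  G_tilted = 911.20 W/m^2

911.20


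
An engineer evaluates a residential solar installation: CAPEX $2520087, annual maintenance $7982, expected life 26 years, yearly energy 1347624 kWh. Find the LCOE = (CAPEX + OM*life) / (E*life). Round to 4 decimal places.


Total cost = CAPEX + OM * lifetime = 2520087 + 7982 * 26 = 2520087 + 207532 = 2727619
Total generation = annual * lifetime = 1347624 * 26 = 35038224 kWh
LCOE = 2727619 / 35038224
LCOE = 0.0778 $/kWh

0.0778


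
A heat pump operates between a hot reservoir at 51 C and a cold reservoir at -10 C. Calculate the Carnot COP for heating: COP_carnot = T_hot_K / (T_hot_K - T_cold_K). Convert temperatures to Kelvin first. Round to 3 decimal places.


Convert to Kelvin:
  T_hot = 51 + 273.15 = 324.15 K
  T_cold = -10 + 273.15 = 263.15 K
Apply Carnot COP formula:
  COP = T_hot_K / (T_hot_K - T_cold_K) = 324.15 / 61.0
  COP = 5.314

5.314


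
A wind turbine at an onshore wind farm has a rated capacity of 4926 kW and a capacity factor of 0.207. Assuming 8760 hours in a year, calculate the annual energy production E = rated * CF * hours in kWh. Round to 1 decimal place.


Annual energy = rated_kW * capacity_factor * hours_per_year
Given: P_rated = 4926 kW, CF = 0.207, hours = 8760
E = 4926 * 0.207 * 8760
E = 8932414.3 kWh

8932414.3


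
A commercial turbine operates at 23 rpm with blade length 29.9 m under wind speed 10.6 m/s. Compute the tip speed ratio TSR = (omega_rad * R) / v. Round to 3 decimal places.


Convert rotational speed to rad/s:
  omega = 23 * 2 * pi / 60 = 2.4086 rad/s
Compute tip speed:
  v_tip = omega * R = 2.4086 * 29.9 = 72.016 m/s
Tip speed ratio:
  TSR = v_tip / v_wind = 72.016 / 10.6 = 6.794

6.794


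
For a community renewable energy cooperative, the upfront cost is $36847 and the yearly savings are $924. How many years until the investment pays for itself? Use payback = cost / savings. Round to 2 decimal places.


Simple payback period = initial cost / annual savings
Payback = 36847 / 924
Payback = 39.88 years

39.88


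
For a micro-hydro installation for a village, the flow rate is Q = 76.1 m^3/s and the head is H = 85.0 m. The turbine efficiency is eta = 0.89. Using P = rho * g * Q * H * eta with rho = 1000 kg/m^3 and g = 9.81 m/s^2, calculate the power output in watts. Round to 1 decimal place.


Apply the hydropower formula P = rho * g * Q * H * eta
rho * g = 1000 * 9.81 = 9810.0
P = 9810.0 * 76.1 * 85.0 * 0.89
P = 56475826.7 W

56475826.7


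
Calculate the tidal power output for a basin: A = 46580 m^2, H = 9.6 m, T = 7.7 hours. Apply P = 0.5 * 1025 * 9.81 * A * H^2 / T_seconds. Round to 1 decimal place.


Convert period to seconds: T = 7.7 * 3600 = 27720.0 s
H^2 = 9.6^2 = 92.16
P = 0.5 * rho * g * A * H^2 / T
P = 0.5 * 1025 * 9.81 * 46580 * 92.16 / 27720.0
P = 778595.0 W

778595.0


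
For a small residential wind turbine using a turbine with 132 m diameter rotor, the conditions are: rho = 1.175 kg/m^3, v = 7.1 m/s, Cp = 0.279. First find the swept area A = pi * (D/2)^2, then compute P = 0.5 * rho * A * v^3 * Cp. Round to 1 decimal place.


Step 1 -- Compute swept area:
  A = pi * (D/2)^2 = pi * (132/2)^2 = 13684.78 m^2
Step 2 -- Apply wind power equation:
  P = 0.5 * rho * A * v^3 * Cp
  v^3 = 7.1^3 = 357.911
  P = 0.5 * 1.175 * 13684.78 * 357.911 * 0.279
  P = 802832.4 W

802832.4


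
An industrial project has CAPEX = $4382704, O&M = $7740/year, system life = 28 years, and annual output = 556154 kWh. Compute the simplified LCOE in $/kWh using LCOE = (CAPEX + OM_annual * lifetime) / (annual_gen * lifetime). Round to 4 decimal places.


Total cost = CAPEX + OM * lifetime = 4382704 + 7740 * 28 = 4382704 + 216720 = 4599424
Total generation = annual * lifetime = 556154 * 28 = 15572312 kWh
LCOE = 4599424 / 15572312
LCOE = 0.2954 $/kWh

0.2954


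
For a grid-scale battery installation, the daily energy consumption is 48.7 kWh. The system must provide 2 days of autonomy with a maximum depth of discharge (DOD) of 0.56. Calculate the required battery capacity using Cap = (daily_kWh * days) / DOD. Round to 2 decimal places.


Total energy needed = daily * days = 48.7 * 2 = 97.4 kWh
Account for depth of discharge:
  Cap = total_energy / DOD = 97.4 / 0.56
  Cap = 173.93 kWh

173.93


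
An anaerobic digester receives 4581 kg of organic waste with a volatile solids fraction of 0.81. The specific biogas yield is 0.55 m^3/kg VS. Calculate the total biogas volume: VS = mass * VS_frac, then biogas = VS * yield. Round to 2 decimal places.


Compute volatile solids:
  VS = mass * VS_fraction = 4581 * 0.81 = 3710.61 kg
Calculate biogas volume:
  Biogas = VS * specific_yield = 3710.61 * 0.55
  Biogas = 2040.84 m^3

2040.84


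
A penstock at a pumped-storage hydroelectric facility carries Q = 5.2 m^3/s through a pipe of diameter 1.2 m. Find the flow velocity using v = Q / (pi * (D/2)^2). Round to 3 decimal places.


Compute pipe cross-sectional area:
  A = pi * (D/2)^2 = pi * (1.2/2)^2 = 1.131 m^2
Calculate velocity:
  v = Q / A = 5.2 / 1.131
  v = 4.598 m/s

4.598


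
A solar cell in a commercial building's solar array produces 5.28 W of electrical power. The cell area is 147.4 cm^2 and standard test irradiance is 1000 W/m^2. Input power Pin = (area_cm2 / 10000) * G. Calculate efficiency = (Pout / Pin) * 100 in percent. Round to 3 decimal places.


First compute the input power:
  Pin = area_cm2 / 10000 * G = 147.4 / 10000 * 1000 = 14.74 W
Then compute efficiency:
  Efficiency = (Pout / Pin) * 100 = (5.28 / 14.74) * 100
  Efficiency = 35.821%

35.821


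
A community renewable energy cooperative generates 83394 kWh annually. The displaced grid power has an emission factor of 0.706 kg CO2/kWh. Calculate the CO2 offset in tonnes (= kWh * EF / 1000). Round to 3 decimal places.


CO2 offset in kg = generation * emission_factor
CO2 offset = 83394 * 0.706 = 58876.16 kg
Convert to tonnes:
  CO2 offset = 58876.16 / 1000 = 58.876 tonnes

58.876


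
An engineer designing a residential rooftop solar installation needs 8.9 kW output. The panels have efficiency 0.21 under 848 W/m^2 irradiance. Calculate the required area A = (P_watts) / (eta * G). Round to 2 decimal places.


Convert target power to watts: P = 8.9 * 1000 = 8900.0 W
Compute denominator: eta * G = 0.21 * 848 = 178.08
Required area A = P / (eta * G) = 8900.0 / 178.08
A = 49.98 m^2

49.98


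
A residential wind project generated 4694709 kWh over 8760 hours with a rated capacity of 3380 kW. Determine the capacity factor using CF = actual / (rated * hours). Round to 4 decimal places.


Capacity factor = actual output / maximum possible output
Maximum possible = rated * hours = 3380 * 8760 = 29608800 kWh
CF = 4694709 / 29608800
CF = 0.1586

0.1586


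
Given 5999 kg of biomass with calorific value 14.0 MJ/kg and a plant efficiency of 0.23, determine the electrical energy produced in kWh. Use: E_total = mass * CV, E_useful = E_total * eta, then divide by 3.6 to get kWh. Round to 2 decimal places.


Total energy = mass * CV = 5999 * 14.0 = 83986.0 MJ
Useful energy = total * eta = 83986.0 * 0.23 = 19316.78 MJ
Convert to kWh: 19316.78 / 3.6
Useful energy = 5365.77 kWh

5365.77


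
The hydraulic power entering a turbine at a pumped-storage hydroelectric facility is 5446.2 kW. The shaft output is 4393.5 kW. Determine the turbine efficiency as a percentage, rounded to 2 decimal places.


Turbine efficiency = (output power / input power) * 100
eta = (4393.5 / 5446.2) * 100
eta = 80.67%

80.67


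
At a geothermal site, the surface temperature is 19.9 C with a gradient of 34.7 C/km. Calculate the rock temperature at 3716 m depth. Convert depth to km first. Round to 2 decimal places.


Convert depth to km: 3716 / 1000 = 3.716 km
Temperature increase = gradient * depth_km = 34.7 * 3.716 = 128.95 C
Temperature at depth = T_surface + delta_T = 19.9 + 128.95
T = 148.85 C

148.85


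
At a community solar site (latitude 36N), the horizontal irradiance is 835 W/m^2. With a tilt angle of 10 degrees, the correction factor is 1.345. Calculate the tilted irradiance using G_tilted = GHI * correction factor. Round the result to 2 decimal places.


Identify the given values:
  GHI = 835 W/m^2, tilt correction factor = 1.345
Apply the formula G_tilted = GHI * factor:
  G_tilted = 835 * 1.345
  G_tilted = 1123.08 W/m^2

1123.08


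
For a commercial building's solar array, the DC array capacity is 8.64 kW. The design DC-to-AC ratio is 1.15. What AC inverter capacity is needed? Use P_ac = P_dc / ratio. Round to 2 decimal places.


The inverter AC capacity is determined by the DC/AC ratio.
Given: P_dc = 8.64 kW, DC/AC ratio = 1.15
P_ac = P_dc / ratio = 8.64 / 1.15
P_ac = 7.51 kW

7.51


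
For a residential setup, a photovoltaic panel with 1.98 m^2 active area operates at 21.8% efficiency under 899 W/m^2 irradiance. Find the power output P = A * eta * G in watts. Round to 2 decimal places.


Use the solar power formula P = A * eta * G.
Given: A = 1.98 m^2, eta = 0.218, G = 899 W/m^2
P = 1.98 * 0.218 * 899
P = 388.04 W

388.04


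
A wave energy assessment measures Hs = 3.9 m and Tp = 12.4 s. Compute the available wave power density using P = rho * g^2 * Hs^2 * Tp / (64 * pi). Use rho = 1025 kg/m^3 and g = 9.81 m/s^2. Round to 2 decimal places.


Apply wave power formula:
  g^2 = 9.81^2 = 96.2361
  Hs^2 = 3.9^2 = 15.21
  Numerator = rho * g^2 * Hs^2 * Tp = 1025 * 96.2361 * 15.21 * 12.4 = 18604276.24
  Denominator = 64 * pi = 201.0619
  P = 18604276.24 / 201.0619 = 92530.08 W/m

92530.08


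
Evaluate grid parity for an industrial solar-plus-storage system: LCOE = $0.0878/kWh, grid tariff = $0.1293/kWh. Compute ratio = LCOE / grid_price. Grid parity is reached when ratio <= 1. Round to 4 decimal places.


Compare LCOE to grid price:
  LCOE = $0.0878/kWh, Grid price = $0.1293/kWh
  Ratio = LCOE / grid_price = 0.0878 / 0.1293 = 0.6790
  Grid parity achieved (ratio <= 1)? yes

0.6790


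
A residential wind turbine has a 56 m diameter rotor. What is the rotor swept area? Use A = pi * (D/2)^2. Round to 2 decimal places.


Compute the rotor radius:
  r = D / 2 = 56 / 2 = 28.0 m
Calculate swept area:
  A = pi * r^2 = pi * 28.0^2
  A = 2463.01 m^2

2463.01
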